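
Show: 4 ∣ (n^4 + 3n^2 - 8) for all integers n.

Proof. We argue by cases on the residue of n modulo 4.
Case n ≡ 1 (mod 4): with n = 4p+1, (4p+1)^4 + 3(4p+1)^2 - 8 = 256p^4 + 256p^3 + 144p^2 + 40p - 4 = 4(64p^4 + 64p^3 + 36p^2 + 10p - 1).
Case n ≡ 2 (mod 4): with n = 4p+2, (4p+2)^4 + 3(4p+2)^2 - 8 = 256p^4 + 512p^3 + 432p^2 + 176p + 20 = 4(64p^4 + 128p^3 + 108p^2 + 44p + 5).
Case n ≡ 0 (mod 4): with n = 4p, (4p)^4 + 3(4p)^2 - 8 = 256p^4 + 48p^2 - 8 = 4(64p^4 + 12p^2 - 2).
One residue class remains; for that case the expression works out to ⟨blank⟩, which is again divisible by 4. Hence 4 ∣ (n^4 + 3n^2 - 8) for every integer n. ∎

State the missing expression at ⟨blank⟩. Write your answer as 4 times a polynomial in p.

The residues treated are {1, 2, 0}, so the missing case is n ≡ 3 (mod 4); write n = 4p+3.
Then (4p+3)^4 + 3(4p+3)^2 - 8 = 256p^4 + 768p^3 + 912p^2 + 504p + 100 = 4(64p^4 + 192p^3 + 228p^2 + 126p + 25).

4(64p^4 + 192p^3 + 228p^2 + 126p + 25)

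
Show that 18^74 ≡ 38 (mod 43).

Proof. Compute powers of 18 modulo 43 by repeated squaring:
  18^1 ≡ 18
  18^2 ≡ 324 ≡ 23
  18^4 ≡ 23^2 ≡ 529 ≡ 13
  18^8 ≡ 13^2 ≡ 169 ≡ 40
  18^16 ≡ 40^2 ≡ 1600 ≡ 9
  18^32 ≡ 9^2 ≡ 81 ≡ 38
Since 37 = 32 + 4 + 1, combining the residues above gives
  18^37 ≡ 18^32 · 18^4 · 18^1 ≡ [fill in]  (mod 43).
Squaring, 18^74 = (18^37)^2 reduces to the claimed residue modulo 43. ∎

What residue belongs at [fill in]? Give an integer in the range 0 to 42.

34

Multiply the listed residues: 38 · 13 · 18 = 494 → 8892.
Reducing modulo 43: 8892 = 206·43 + 34, so 18^37 ≡ 34.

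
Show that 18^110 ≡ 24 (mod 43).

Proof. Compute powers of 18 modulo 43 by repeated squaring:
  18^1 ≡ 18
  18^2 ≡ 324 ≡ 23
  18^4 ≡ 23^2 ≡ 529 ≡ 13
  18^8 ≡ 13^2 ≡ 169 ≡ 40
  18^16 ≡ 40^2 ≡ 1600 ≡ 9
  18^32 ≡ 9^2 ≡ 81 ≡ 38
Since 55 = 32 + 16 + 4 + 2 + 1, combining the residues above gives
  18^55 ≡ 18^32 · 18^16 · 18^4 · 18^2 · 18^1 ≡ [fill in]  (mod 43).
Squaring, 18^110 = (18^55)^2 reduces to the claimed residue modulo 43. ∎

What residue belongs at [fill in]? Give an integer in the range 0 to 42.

29

18^32 · 18^16 · 18^4 · 18^2 · 18^1 ≡ 38 · 9 · 13 · 23 · 18 = 1840644.
1840644 mod 43 = 29, so 18^55 ≡ 29 (mod 43).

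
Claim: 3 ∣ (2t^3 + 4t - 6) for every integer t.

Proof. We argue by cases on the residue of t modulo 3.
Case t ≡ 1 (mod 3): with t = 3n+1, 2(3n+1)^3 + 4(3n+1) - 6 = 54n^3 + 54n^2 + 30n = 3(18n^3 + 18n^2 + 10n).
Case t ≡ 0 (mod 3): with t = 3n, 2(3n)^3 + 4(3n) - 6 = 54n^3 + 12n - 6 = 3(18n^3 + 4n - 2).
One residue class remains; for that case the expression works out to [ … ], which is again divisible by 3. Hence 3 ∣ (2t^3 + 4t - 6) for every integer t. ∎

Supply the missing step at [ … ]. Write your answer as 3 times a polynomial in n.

The residues treated are {1, 0}, so the missing case is t ≡ 2 (mod 3); write t = 3n+2.
Then 2(3n+2)^3 + 4(3n+2) - 6 = 54n^3 + 108n^2 + 84n + 18 = 3(18n^3 + 36n^2 + 28n + 6).

3(18n^3 + 36n^2 + 28n + 6)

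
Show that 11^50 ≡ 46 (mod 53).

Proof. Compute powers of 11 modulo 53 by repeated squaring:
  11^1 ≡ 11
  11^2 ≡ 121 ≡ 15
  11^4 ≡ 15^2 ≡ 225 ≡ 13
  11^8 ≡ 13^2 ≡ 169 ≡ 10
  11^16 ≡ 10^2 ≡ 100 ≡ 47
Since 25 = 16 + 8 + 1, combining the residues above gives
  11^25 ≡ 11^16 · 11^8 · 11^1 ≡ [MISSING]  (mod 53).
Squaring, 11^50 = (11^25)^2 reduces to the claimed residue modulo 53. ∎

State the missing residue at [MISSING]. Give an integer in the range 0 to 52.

29

Multiply the listed residues: 47 · 10 · 11 = 470 → 5170.
Reducing modulo 53: 5170 = 97·53 + 29, so 11^25 ≡ 29.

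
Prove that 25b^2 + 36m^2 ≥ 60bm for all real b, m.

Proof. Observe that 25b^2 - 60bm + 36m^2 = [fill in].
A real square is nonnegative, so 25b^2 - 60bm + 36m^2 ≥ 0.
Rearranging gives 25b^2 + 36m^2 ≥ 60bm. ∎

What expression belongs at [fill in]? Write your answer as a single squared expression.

25b^2 - 60bm + 36m^2 is a perfect-square trinomial: the outer terms are (5b)^2 and (6m)^2, and the cross term is -2·5b·6m.
So 25b^2 - 60bm + 36m^2 = (5b - 6m)^2 ≥ 0.

(5b - 6m)^2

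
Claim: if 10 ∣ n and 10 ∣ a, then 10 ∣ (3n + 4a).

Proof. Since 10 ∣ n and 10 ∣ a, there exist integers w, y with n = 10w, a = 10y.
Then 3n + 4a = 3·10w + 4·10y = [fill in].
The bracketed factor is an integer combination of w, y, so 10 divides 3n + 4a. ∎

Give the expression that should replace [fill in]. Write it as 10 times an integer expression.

Pull the common 10 out of every term: 3·10w + 4·10y = 10(3w + 4y).
3w + 4y is an integer, which exhibits the divisibility.

10(3w + 4y)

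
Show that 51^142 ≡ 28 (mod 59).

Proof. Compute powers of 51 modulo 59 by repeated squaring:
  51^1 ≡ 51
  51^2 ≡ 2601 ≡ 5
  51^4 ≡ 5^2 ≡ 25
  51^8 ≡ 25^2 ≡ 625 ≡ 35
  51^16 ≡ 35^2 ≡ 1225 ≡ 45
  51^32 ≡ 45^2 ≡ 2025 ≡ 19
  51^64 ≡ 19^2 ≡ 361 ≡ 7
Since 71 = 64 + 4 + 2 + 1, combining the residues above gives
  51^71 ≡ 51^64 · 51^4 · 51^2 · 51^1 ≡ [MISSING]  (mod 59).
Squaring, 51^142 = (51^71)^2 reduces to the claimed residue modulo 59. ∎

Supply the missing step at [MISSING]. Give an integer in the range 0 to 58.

Multiply the listed residues: 7 · 25 · 5 · 51 = 175 → 875 → 44625.
Reducing modulo 59: 44625 = 756·59 + 21, so 51^71 ≡ 21.

21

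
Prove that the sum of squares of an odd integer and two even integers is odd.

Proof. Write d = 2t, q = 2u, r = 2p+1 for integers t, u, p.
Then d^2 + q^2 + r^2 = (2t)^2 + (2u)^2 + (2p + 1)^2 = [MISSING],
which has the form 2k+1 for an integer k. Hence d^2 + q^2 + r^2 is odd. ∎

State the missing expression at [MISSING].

2(2p^2 + 2p + 2t^2 + 2u^2) + 1

(2t)^2 + (2u)^2 + (2p + 1)^2 = 4p^2 + 4p + 4t^2 + 4u^2 + 1
= 2(2p^2 + 2p + 2t^2 + 2u^2) + 1.
Since 2p^2 + 2p + 2t^2 + 2u^2 is an integer, the sum of squares is of the form 2k+1 for an integer k.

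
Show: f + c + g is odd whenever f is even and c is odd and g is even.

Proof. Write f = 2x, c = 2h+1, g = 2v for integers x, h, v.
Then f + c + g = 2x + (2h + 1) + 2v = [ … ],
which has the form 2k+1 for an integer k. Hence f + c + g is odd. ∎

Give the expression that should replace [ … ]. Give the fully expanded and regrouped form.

2(h + v + x) + 1

Expanding: 2x + (2h + 1) + 2v = 2h + 2v + 2x + 1.
Every term except the constant is even, so this is 2(h + v + x) + 1,
and h + v + x ∈ ℤ gives the required form.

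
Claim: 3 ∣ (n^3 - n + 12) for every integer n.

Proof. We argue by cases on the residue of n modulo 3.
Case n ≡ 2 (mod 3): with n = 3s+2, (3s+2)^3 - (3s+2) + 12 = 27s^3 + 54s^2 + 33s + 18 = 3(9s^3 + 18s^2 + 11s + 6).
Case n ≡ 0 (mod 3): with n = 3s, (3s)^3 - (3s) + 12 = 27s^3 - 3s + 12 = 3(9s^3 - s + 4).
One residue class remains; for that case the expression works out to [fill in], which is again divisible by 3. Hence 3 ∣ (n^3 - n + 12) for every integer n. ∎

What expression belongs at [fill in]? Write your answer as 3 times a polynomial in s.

3(9s^3 + 9s^2 + 2s + 4)

Only n ≡ 1 (mod 3) is unaccounted for. Put n = 3s+1:
(3s+1)^3 - (3s+1) + 12 expands to 27s^3 + 27s^2 + 6s + 12,
and factoring out 3 leaves 3(9s^3 + 9s^2 + 2s + 4).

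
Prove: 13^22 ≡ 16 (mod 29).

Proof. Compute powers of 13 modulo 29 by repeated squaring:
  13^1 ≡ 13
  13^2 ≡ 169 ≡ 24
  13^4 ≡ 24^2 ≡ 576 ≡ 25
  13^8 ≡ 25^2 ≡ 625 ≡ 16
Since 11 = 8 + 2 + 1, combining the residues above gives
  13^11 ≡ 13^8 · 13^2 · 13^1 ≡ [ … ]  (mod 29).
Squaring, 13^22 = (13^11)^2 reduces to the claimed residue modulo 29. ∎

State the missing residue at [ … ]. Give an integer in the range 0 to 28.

4

Multiply the listed residues: 16 · 24 · 13 = 384 → 4992.
Reducing modulo 29: 4992 = 172·29 + 4, so 13^11 ≡ 4.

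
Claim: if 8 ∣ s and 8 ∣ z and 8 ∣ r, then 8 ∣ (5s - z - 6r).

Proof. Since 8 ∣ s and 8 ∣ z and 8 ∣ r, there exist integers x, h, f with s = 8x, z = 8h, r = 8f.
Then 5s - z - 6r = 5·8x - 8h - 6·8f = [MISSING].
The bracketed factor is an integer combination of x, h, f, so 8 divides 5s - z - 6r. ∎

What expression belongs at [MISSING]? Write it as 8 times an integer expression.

8(-6f - h + 5x)

Pull the common 8 out of every term: 5·8x - 8h - 6·8f = 8(-6f - h + 5x).
-6f - h + 5x is an integer, which exhibits the divisibility.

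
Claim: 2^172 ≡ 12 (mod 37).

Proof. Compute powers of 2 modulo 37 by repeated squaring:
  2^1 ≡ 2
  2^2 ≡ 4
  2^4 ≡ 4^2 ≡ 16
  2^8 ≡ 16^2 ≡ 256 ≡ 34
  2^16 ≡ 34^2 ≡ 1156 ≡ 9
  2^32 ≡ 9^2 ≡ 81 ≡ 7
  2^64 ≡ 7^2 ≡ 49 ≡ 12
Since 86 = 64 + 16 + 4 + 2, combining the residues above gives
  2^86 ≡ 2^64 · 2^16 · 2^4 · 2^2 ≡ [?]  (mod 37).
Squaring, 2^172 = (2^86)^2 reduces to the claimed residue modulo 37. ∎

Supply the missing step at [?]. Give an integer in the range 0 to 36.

2^64 · 2^16 · 2^4 · 2^2 ≡ 12 · 9 · 16 · 4 = 6912.
6912 mod 37 = 30, so 2^86 ≡ 30 (mod 37).

30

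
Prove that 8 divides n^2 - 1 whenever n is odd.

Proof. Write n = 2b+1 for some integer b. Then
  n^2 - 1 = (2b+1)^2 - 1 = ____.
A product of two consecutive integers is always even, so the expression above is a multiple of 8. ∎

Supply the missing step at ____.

4b(b + 1)

(2b+1)^2 - 1 = 4b^2 + 4b + 1 - 1 = 4b^2 + 4b = 4b(b+1).
Since b and b+1 are consecutive, b(b+1) is even, and 4·(even) is a multiple of 8.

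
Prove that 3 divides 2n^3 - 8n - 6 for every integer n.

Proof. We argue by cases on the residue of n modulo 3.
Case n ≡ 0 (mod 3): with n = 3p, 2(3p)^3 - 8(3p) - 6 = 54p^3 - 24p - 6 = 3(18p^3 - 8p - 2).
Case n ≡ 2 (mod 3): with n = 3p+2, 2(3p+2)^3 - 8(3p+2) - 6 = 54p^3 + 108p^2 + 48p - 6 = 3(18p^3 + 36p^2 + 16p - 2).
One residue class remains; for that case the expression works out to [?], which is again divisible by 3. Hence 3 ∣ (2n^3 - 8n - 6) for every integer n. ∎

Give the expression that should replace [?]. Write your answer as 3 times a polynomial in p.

Only n ≡ 1 (mod 3) is unaccounted for. Put n = 3p+1:
2(3p+1)^3 - 8(3p+1) - 6 expands to 54p^3 + 54p^2 - 6p - 12,
and factoring out 3 leaves 3(18p^3 + 18p^2 - 2p - 4).

3(18p^3 + 18p^2 - 2p - 4)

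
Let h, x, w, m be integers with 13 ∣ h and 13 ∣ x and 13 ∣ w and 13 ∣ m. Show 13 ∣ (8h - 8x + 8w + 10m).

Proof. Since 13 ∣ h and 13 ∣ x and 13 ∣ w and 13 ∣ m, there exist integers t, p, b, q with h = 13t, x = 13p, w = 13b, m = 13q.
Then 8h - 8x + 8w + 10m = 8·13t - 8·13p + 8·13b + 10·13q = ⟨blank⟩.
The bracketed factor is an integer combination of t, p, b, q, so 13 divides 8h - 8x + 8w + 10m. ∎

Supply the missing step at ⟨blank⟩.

Pull the common 13 out of every term: 8·13t - 8·13p + 8·13b + 10·13q = 13(8b - 8p + 10q + 8t).
8b - 8p + 10q + 8t is an integer, which exhibits the divisibility.

13(8b - 8p + 10q + 8t)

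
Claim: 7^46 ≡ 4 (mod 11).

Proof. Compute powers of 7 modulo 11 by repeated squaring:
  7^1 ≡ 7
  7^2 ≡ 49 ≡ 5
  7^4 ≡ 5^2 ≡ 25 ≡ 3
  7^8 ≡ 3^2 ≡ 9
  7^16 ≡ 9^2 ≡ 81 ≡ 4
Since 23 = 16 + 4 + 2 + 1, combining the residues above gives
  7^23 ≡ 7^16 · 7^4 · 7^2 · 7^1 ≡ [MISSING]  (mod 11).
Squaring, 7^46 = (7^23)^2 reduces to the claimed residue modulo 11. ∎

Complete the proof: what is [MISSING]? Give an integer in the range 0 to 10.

Multiply the listed residues: 4 · 3 · 5 · 7 = 12 → 60 → 420.
Reducing modulo 11: 420 = 38·11 + 2, so 7^23 ≡ 2.

2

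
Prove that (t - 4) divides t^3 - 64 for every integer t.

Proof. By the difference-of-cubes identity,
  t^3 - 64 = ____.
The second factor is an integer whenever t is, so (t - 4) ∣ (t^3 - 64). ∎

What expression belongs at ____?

Polynomial division of t^3 - 64 by t - 4 leaves remainder 0 and quotient t^2 + 4t + 16.
Hence t^3 - 64 = (t - 4)(t^2 + 4t + 16).

(t - 4)(t^2 + 4t + 16)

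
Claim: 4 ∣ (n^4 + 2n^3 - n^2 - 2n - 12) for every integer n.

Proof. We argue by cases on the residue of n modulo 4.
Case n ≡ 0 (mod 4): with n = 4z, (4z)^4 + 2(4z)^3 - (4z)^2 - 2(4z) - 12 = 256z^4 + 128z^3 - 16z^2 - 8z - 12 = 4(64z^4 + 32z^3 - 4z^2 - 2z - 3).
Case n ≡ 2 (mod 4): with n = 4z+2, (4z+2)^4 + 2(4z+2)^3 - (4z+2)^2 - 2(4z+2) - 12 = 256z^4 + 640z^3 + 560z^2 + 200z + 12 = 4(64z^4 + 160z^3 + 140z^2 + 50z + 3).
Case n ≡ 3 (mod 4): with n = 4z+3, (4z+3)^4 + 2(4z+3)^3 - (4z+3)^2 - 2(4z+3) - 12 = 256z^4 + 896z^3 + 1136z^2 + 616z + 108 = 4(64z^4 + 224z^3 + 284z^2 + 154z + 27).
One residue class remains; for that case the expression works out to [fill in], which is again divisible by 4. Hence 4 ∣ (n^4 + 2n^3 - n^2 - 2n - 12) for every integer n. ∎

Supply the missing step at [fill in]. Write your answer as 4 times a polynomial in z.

The residues treated are {0, 2, 3}, so the missing case is n ≡ 1 (mod 4); write n = 4z+1.
Then (4z+1)^4 + 2(4z+1)^3 - (4z+1)^2 - 2(4z+1) - 12 = 256z^4 + 384z^3 + 176z^2 + 24z - 12 = 4(64z^4 + 96z^3 + 44z^2 + 6z - 3).

4(64z^4 + 96z^3 + 44z^2 + 6z - 3)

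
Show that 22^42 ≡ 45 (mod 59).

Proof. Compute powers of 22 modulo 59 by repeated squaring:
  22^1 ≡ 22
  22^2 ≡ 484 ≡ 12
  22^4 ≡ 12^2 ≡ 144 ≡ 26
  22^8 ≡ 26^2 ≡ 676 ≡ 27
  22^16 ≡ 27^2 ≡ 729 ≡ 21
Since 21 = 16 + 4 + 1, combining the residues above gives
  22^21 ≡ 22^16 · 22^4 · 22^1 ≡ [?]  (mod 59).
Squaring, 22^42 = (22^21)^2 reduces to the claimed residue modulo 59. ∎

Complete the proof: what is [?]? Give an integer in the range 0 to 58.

35

22^16 · 22^4 · 22^1 ≡ 21 · 26 · 22 = 12012.
12012 mod 59 = 35, so 22^21 ≡ 35 (mod 59).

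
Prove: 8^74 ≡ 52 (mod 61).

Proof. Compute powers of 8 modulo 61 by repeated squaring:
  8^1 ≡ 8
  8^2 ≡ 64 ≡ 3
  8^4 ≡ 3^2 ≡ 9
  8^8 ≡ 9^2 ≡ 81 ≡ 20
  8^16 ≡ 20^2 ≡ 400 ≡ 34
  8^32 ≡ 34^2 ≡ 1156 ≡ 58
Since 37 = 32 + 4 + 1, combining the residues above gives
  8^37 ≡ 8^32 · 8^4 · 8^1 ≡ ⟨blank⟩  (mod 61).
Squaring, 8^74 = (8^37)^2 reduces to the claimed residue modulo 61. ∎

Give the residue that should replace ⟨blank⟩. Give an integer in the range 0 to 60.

28

8^32 · 8^4 · 8^1 ≡ 58 · 9 · 8 = 4176.
4176 mod 61 = 28, so 8^37 ≡ 28 (mod 61).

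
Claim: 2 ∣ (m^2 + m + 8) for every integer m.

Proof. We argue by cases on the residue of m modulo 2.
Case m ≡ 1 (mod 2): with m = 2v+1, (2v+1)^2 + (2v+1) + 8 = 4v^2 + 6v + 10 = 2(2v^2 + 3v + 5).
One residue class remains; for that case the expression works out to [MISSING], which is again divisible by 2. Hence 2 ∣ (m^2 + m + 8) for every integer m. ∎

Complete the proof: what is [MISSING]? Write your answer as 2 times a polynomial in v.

2(2v^2 + v + 4)

Only m ≡ 0 (mod 2) is unaccounted for. Put m = 2v:
(2v)^2 + (2v) + 8 expands to 4v^2 + 2v + 8,
and factoring out 2 leaves 2(2v^2 + v + 4).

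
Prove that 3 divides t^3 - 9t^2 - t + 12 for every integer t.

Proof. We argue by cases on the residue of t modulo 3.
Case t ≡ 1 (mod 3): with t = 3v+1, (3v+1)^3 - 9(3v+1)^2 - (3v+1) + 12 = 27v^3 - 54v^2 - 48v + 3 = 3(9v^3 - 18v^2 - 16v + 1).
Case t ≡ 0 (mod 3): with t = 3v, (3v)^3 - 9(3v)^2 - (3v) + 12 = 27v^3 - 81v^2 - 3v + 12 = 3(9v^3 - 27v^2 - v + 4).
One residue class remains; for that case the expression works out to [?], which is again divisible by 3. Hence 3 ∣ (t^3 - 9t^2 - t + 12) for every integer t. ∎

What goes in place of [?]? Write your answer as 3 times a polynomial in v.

3(9v^3 - 9v^2 - 25v - 6)

The residues treated are {1, 0}, so the missing case is t ≡ 2 (mod 3); write t = 3v+2.
Then (3v+2)^3 - 9(3v+2)^2 - (3v+2) + 12 = 27v^3 - 27v^2 - 75v - 18 = 3(9v^3 - 9v^2 - 25v - 6).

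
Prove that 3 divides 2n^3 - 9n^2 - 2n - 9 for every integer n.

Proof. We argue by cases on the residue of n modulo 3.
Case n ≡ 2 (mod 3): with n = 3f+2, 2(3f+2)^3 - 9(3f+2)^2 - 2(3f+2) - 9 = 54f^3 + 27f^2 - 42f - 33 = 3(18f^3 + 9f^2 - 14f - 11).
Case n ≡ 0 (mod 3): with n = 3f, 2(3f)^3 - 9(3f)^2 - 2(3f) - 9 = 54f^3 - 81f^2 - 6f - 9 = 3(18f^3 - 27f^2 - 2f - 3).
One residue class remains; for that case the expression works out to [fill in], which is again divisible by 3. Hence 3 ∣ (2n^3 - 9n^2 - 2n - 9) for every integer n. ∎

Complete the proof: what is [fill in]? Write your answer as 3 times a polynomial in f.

The residues treated are {2, 0}, so the missing case is n ≡ 1 (mod 3); write n = 3f+1.
Then 2(3f+1)^3 - 9(3f+1)^2 - 2(3f+1) - 9 = 54f^3 - 27f^2 - 42f - 18 = 3(18f^3 - 9f^2 - 14f - 6).

3(18f^3 - 9f^2 - 14f - 6)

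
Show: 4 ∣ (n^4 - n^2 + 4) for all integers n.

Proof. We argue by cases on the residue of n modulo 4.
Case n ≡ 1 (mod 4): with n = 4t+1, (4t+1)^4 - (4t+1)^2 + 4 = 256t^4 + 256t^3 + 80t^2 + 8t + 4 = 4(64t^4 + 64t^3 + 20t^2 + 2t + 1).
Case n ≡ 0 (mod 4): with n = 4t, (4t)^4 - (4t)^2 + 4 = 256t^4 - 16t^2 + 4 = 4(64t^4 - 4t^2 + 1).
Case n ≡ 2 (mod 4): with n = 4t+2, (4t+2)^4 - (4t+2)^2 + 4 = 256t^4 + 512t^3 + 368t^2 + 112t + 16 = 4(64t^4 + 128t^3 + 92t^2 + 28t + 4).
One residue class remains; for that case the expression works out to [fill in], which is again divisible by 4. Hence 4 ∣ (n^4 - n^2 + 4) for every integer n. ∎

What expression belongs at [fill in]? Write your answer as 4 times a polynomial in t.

4(64t^4 + 192t^3 + 212t^2 + 102t + 19)

The residues treated are {1, 0, 2}, so the missing case is n ≡ 3 (mod 4); write n = 4t+3.
Then (4t+3)^4 - (4t+3)^2 + 4 = 256t^4 + 768t^3 + 848t^2 + 408t + 76 = 4(64t^4 + 192t^3 + 212t^2 + 102t + 19).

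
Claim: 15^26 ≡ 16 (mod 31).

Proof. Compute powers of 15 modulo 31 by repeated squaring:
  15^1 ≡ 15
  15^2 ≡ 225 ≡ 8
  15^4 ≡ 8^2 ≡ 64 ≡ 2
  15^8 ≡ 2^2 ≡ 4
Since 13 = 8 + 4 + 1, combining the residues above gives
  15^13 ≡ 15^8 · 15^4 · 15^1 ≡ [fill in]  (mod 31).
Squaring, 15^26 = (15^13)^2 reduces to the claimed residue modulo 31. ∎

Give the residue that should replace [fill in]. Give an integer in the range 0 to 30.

27

Multiply the listed residues: 4 · 2 · 15 = 8 → 120.
Reducing modulo 31: 120 = 3·31 + 27, so 15^13 ≡ 27.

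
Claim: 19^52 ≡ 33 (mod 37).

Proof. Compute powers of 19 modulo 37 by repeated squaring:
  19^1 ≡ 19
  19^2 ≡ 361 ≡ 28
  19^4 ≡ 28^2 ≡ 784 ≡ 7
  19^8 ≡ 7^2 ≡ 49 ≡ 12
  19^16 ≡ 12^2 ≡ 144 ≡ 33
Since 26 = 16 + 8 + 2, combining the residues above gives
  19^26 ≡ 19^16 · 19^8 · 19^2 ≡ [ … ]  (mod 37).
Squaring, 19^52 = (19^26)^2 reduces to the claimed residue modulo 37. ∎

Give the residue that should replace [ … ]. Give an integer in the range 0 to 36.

25

19^16 · 19^8 · 19^2 ≡ 33 · 12 · 28 = 11088.
11088 mod 37 = 25, so 19^26 ≡ 25 (mod 37).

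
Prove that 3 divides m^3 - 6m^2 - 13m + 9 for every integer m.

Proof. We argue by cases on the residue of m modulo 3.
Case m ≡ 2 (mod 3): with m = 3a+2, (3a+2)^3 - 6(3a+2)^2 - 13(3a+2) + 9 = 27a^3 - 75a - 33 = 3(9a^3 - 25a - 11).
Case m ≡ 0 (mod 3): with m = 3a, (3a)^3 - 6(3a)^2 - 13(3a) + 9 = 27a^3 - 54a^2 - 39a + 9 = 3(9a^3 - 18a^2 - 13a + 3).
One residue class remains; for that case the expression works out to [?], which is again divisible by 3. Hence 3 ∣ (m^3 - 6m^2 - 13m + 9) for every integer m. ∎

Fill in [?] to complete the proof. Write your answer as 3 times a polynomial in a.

3(9a^3 - 9a^2 - 22a - 3)

Only m ≡ 1 (mod 3) is unaccounted for. Put m = 3a+1:
(3a+1)^3 - 6(3a+1)^2 - 13(3a+1) + 9 expands to 27a^3 - 27a^2 - 66a - 9,
and factoring out 3 leaves 3(9a^3 - 9a^2 - 22a - 3).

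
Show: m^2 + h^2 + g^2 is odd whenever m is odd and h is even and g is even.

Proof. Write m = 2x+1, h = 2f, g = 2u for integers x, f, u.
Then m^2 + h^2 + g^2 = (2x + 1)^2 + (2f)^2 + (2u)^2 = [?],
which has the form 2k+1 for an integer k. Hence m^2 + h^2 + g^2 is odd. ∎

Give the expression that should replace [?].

(2x + 1)^2 + (2f)^2 + (2u)^2 = 4f^2 + 4u^2 + 4x^2 + 4x + 1
= 2(2f^2 + 2u^2 + 2x^2 + 2x) + 1.
Since 2f^2 + 2u^2 + 2x^2 + 2x is an integer, the sum of squares is of the form 2k+1 for an integer k.

2(2f^2 + 2u^2 + 2x^2 + 2x) + 1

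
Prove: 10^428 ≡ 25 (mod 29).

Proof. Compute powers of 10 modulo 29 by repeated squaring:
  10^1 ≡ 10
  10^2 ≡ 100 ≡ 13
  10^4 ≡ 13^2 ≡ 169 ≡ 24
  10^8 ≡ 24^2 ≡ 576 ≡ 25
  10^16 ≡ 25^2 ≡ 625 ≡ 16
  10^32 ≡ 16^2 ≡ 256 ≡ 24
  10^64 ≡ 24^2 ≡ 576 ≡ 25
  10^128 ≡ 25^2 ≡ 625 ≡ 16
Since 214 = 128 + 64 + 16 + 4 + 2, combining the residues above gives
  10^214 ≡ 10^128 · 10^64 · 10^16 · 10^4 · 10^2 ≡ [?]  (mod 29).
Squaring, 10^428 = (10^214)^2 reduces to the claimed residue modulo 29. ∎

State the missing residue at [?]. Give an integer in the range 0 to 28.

5

10^128 · 10^64 · 10^16 · 10^4 · 10^2 ≡ 16 · 25 · 16 · 24 · 13 = 1996800.
1996800 mod 29 = 5, so 10^214 ≡ 5 (mod 29).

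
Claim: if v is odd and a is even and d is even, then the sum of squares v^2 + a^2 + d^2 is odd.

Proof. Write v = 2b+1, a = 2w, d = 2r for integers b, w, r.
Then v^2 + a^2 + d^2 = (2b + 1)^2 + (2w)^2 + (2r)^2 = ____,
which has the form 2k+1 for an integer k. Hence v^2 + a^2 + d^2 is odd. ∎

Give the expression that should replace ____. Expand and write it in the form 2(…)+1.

2(2b^2 + 2b + 2r^2 + 2w^2) + 1

(2b + 1)^2 + (2w)^2 + (2r)^2 = 4b^2 + 4b + 4r^2 + 4w^2 + 1
= 2(2b^2 + 2b + 2r^2 + 2w^2) + 1.
Since 2b^2 + 2b + 2r^2 + 2w^2 is an integer, the sum of squares is of the form 2k+1 for an integer k.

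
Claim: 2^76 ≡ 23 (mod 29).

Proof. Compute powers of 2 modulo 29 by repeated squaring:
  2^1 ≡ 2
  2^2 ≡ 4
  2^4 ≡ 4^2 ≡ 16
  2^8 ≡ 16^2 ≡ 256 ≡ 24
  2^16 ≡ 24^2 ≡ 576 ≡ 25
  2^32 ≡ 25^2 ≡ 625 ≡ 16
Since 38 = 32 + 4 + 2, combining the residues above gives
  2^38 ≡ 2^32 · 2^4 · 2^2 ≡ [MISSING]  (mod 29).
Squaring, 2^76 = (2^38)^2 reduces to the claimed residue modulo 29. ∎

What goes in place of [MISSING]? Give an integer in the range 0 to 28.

9

Multiply the listed residues: 16 · 16 · 4 = 256 → 1024.
Reducing modulo 29: 1024 = 35·29 + 9, so 2^38 ≡ 9.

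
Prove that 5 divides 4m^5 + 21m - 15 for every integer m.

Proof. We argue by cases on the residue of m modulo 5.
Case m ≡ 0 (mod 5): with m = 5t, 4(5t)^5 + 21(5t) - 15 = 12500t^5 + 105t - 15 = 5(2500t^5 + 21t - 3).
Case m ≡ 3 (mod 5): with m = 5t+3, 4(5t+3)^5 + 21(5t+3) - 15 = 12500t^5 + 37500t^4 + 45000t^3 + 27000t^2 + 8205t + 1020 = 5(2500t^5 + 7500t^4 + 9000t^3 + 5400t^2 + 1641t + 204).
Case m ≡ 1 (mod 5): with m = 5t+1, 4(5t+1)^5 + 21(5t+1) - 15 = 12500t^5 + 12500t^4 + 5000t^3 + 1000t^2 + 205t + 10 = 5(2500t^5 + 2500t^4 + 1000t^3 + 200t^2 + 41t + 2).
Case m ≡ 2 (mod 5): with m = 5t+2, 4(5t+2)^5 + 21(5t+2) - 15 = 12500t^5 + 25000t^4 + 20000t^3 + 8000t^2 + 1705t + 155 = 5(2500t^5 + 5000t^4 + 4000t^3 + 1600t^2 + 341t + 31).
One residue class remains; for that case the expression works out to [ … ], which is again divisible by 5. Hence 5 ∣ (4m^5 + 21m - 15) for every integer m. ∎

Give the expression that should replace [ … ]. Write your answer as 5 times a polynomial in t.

5(2500t^5 + 10000t^4 + 16000t^3 + 12800t^2 + 5141t + 833)

The residues treated are {0, 3, 1, 2}, so the missing case is m ≡ 4 (mod 5); write m = 5t+4.
Then 4(5t+4)^5 + 21(5t+4) - 15 = 12500t^5 + 50000t^4 + 80000t^3 + 64000t^2 + 25705t + 4165 = 5(2500t^5 + 10000t^4 + 16000t^3 + 12800t^2 + 5141t + 833).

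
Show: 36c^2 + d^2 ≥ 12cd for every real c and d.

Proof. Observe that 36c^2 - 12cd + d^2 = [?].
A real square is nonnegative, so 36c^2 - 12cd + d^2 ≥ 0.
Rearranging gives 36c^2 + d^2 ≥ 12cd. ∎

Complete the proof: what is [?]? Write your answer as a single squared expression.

(6c - d)^2

36c^2 - 12cd + d^2 is a perfect-square trinomial: the outer terms are (6c)^2 and (d)^2, and the cross term is -2·6c·d.
So 36c^2 - 12cd + d^2 = (6c - d)^2 ≥ 0.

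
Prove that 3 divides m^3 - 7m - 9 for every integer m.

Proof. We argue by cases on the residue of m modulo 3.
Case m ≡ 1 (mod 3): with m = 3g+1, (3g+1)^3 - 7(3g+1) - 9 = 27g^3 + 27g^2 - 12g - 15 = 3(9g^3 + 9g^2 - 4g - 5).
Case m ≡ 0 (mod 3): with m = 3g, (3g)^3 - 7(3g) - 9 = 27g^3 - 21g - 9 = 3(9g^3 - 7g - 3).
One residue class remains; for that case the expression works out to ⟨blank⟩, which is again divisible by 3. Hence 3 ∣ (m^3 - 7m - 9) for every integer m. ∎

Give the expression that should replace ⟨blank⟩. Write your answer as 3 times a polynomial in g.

3(9g^3 + 18g^2 + 5g - 5)

Only m ≡ 2 (mod 3) is unaccounted for. Put m = 3g+2:
(3g+2)^3 - 7(3g+2) - 9 expands to 27g^3 + 54g^2 + 15g - 15,
and factoring out 3 leaves 3(9g^3 + 18g^2 + 5g - 5).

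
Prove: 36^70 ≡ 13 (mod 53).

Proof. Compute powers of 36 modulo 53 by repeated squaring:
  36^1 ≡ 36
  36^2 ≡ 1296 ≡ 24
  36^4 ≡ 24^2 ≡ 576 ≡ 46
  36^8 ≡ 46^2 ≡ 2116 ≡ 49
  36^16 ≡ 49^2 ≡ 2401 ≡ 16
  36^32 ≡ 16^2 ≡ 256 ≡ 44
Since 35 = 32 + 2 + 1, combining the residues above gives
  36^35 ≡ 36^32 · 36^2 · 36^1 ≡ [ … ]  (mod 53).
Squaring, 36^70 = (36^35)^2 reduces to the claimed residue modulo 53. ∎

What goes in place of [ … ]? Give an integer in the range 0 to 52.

36^32 · 36^2 · 36^1 ≡ 44 · 24 · 36 = 38016.
38016 mod 53 = 15, so 36^35 ≡ 15 (mod 53).

15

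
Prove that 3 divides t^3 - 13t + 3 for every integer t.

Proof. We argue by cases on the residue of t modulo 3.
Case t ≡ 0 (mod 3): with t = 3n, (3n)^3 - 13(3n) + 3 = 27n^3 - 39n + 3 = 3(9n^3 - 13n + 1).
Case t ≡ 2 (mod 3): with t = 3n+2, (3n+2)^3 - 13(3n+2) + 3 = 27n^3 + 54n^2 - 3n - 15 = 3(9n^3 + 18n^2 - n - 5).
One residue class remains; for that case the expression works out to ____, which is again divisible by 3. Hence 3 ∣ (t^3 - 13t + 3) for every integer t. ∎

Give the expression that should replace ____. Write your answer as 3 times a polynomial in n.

3(9n^3 + 9n^2 - 10n - 3)

Only t ≡ 1 (mod 3) is unaccounted for. Put t = 3n+1:
(3n+1)^3 - 13(3n+1) + 3 expands to 27n^3 + 27n^2 - 30n - 9,
and factoring out 3 leaves 3(9n^3 + 9n^2 - 10n - 3).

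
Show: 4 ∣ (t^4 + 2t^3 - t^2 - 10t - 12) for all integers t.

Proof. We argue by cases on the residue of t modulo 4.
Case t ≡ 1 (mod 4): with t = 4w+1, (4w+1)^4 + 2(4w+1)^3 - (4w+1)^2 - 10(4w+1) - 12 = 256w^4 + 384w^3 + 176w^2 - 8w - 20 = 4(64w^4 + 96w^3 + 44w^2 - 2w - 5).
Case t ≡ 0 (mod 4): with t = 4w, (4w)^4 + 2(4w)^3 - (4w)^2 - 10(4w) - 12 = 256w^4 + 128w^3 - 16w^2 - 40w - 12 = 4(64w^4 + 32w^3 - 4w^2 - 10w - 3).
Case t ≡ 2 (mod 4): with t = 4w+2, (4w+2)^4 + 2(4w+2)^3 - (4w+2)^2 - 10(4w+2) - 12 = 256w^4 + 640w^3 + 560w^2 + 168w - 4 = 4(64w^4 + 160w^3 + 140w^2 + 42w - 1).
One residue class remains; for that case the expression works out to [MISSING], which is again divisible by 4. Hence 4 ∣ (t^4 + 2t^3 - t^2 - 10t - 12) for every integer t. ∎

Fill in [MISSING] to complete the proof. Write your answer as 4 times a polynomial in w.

4(64w^4 + 224w^3 + 284w^2 + 146w + 21)

Only t ≡ 3 (mod 4) is unaccounted for. Put t = 4w+3:
(4w+3)^4 + 2(4w+3)^3 - (4w+3)^2 - 10(4w+3) - 12 expands to 256w^4 + 896w^3 + 1136w^2 + 584w + 84,
and factoring out 4 leaves 4(64w^4 + 224w^3 + 284w^2 + 146w + 21).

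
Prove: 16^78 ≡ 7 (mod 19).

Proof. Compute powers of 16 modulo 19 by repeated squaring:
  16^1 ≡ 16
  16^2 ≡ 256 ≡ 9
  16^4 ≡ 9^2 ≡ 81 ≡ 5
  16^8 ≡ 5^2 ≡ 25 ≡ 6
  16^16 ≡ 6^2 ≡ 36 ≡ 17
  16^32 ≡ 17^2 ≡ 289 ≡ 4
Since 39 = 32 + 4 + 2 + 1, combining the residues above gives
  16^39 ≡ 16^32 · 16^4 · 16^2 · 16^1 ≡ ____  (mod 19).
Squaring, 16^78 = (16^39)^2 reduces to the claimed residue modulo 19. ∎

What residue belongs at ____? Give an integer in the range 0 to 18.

16^32 · 16^4 · 16^2 · 16^1 ≡ 4 · 5 · 9 · 16 = 2880.
2880 mod 19 = 11, so 16^39 ≡ 11 (mod 19).

11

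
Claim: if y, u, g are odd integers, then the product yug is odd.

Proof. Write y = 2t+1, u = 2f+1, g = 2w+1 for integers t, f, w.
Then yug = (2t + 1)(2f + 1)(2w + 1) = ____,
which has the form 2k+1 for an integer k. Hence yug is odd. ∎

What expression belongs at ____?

2(4ftw + 2ft + 2fw + f + 2tw + t + w) + 1

(2t + 1)(2f + 1)(2w + 1) = 8ftw + 4ft + 4fw + 2f + 4tw + 2t + 2w + 1
= 2(4ftw + 2ft + 2fw + f + 2tw + t + w) + 1.
Since 4ftw + 2ft + 2fw + f + 2tw + t + w is an integer, the product is of the form 2k+1 for an integer k.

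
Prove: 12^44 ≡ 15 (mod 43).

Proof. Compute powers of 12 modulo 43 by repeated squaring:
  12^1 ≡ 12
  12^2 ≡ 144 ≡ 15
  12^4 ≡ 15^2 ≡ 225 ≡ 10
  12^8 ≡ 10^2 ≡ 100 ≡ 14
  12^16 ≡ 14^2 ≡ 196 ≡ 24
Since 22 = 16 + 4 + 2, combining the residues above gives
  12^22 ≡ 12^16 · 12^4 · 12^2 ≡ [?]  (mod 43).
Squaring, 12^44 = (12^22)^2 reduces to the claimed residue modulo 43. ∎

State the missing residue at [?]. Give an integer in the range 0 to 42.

Multiply the listed residues: 24 · 10 · 15 = 240 → 3600.
Reducing modulo 43: 3600 = 83·43 + 31, so 12^22 ≡ 31.

31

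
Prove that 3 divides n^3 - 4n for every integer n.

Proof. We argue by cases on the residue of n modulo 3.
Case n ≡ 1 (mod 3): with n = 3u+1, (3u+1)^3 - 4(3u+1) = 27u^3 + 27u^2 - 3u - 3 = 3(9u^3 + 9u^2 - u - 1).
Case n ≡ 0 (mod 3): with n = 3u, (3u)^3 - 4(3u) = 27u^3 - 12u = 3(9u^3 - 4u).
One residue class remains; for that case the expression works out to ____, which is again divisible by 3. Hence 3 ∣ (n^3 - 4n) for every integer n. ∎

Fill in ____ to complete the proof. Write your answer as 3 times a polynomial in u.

Only n ≡ 2 (mod 3) is unaccounted for. Put n = 3u+2:
(3u+2)^3 - 4(3u+2) expands to 27u^3 + 54u^2 + 24u,
and factoring out 3 leaves 3(9u^3 + 18u^2 + 8u).

3(9u^3 + 18u^2 + 8u)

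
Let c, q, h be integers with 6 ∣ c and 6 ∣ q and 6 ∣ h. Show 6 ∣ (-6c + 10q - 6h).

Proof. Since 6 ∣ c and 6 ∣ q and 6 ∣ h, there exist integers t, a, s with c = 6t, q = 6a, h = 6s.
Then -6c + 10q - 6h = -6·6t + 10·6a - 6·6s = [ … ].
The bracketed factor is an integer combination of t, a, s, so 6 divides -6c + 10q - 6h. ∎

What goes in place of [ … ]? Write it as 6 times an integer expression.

Pull the common 6 out of every term: -6·6t + 10·6a - 6·6s = 6(10a - 6s - 6t).
10a - 6s - 6t is an integer, which exhibits the divisibility.

6(10a - 6s - 6t)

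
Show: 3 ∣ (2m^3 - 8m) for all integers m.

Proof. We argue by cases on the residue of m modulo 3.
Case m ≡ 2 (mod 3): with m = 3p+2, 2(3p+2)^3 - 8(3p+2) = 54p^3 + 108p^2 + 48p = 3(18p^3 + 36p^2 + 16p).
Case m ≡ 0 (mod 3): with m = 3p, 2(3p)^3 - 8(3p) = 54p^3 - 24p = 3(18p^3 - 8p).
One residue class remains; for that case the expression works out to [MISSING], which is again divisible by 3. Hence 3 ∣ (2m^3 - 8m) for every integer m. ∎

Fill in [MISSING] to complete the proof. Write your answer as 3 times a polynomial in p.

3(18p^3 + 18p^2 - 2p - 2)

The residues treated are {2, 0}, so the missing case is m ≡ 1 (mod 3); write m = 3p+1.
Then 2(3p+1)^3 - 8(3p+1) = 54p^3 + 54p^2 - 6p - 6 = 3(18p^3 + 18p^2 - 2p - 2).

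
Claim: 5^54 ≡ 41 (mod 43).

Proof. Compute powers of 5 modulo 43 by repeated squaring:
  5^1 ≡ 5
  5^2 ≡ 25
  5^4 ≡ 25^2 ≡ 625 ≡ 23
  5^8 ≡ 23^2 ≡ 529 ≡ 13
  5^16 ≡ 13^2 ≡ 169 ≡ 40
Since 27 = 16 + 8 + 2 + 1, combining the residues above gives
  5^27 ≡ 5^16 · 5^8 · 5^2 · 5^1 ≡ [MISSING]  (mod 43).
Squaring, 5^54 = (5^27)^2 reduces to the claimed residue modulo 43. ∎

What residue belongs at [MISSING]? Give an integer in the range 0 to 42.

27

Multiply the listed residues: 40 · 13 · 25 · 5 = 520 → 13000 → 65000.
Reducing modulo 43: 65000 = 1511·43 + 27, so 5^27 ≡ 27.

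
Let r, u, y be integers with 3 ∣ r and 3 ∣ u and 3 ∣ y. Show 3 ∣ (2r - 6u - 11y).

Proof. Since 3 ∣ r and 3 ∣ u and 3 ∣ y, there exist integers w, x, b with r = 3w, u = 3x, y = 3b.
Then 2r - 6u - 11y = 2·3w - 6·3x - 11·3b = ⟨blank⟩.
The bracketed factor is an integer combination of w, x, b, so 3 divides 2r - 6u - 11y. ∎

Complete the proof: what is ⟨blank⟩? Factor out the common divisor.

3(-11b + 2w - 6x)

Each term has a factor of 3: 2·3w - 6·3x - 11·3b = 3·(-11b + 2w - 6x).
Since -11b + 2w - 6x is an integer, 3 ∣ (2r - 6u - 11y).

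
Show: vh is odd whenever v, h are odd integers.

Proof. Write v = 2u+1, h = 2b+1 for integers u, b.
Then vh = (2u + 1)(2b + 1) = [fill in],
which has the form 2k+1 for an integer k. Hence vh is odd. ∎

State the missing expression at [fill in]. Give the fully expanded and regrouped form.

Expanding: (2u + 1)(2b + 1) = 4bu + 2b + 2u + 1.
Every term except the constant is even, so this is 2(2bu + b + u) + 1,
and 2bu + b + u ∈ ℤ gives the required form.

2(2bu + b + u) + 1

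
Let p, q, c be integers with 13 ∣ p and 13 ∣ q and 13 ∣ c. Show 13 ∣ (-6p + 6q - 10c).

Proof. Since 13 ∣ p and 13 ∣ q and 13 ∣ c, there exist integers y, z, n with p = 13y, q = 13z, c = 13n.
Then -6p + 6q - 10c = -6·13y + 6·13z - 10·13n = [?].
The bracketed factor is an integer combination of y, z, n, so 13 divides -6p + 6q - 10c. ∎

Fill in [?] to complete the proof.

Pull the common 13 out of every term: -6·13y + 6·13z - 10·13n = 13(-10n - 6y + 6z).
-10n - 6y + 6z is an integer, which exhibits the divisibility.

13(-10n - 6y + 6z)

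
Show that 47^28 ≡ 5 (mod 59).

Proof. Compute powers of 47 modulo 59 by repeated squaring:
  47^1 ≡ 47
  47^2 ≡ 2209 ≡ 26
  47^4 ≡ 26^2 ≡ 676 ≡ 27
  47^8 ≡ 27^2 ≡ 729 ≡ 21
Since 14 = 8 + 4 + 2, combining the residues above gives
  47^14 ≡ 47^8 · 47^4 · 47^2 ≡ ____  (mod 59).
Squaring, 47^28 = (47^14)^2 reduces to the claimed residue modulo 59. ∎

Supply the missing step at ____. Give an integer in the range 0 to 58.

51

Multiply the listed residues: 21 · 27 · 26 = 567 → 14742.
Reducing modulo 59: 14742 = 249·59 + 51, so 47^14 ≡ 51.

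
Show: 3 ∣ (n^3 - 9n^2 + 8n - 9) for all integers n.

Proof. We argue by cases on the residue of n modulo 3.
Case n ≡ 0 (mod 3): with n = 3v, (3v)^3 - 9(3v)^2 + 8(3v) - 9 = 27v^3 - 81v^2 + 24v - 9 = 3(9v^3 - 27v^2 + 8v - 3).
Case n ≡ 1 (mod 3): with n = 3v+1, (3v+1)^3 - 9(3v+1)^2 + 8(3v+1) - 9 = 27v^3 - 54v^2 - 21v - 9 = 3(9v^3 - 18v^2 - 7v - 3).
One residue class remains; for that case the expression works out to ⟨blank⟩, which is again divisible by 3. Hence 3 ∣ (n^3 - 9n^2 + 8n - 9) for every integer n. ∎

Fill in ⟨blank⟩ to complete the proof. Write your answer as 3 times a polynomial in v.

3(9v^3 - 9v^2 - 16v - 7)

The residues treated are {0, 1}, so the missing case is n ≡ 2 (mod 3); write n = 3v+2.
Then (3v+2)^3 - 9(3v+2)^2 + 8(3v+2) - 9 = 27v^3 - 27v^2 - 48v - 21 = 3(9v^3 - 9v^2 - 16v - 7).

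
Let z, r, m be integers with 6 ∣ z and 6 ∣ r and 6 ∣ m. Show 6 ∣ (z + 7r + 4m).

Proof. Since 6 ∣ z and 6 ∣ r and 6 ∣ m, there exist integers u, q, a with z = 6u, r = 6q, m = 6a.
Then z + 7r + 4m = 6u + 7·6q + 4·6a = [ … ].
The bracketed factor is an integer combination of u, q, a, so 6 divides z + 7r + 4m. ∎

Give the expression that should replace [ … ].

Pull the common 6 out of every term: 6u + 7·6q + 4·6a = 6(4a + 7q + u).
4a + 7q + u is an integer, which exhibits the divisibility.

6(4a + 7q + u)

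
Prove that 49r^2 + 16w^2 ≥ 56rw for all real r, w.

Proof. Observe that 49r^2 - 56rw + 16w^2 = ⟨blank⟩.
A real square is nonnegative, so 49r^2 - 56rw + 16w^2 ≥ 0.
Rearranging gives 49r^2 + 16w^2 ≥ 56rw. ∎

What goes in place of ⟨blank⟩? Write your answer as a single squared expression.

(7r - 4w)^2

49r^2 - 56rw + 16w^2 is a perfect-square trinomial: the outer terms are (7r)^2 and (4w)^2, and the cross term is -2·7r·4w.
So 49r^2 - 56rw + 16w^2 = (7r - 4w)^2 ≥ 0.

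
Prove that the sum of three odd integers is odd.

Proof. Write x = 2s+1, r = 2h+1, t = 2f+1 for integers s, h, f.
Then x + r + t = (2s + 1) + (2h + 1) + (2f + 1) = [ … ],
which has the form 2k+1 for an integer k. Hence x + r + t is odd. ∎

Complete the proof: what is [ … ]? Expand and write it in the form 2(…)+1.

(2s + 1) + (2h + 1) + (2f + 1) = 2f + 2h + 2s + 3
= 2(f + h + s + 1) + 1.
Since f + h + s + 1 is an integer, the sum is of the form 2k+1 for an integer k.

2(f + h + s + 1) + 1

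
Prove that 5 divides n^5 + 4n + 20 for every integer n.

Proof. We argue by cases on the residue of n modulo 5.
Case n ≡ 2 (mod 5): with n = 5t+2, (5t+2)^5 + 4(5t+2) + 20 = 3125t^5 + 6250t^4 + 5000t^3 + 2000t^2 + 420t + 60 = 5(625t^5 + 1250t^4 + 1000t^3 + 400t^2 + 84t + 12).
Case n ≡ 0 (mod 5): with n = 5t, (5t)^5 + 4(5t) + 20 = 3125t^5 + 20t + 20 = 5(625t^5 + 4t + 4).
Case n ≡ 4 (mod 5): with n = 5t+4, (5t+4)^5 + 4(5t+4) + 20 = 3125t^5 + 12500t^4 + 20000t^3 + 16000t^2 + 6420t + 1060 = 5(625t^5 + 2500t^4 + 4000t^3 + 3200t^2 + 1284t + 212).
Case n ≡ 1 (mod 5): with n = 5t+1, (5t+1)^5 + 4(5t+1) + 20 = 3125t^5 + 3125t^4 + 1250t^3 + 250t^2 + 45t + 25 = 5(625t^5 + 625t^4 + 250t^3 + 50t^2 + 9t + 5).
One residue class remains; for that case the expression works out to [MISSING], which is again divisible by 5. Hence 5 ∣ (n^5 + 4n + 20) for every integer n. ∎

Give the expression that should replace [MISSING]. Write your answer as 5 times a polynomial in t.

5(625t^5 + 1875t^4 + 2250t^3 + 1350t^2 + 409t + 55)

The residues treated are {2, 0, 4, 1}, so the missing case is n ≡ 3 (mod 5); write n = 5t+3.
Then (5t+3)^5 + 4(5t+3) + 20 = 3125t^5 + 9375t^4 + 11250t^3 + 6750t^2 + 2045t + 275 = 5(625t^5 + 1875t^4 + 2250t^3 + 1350t^2 + 409t + 55).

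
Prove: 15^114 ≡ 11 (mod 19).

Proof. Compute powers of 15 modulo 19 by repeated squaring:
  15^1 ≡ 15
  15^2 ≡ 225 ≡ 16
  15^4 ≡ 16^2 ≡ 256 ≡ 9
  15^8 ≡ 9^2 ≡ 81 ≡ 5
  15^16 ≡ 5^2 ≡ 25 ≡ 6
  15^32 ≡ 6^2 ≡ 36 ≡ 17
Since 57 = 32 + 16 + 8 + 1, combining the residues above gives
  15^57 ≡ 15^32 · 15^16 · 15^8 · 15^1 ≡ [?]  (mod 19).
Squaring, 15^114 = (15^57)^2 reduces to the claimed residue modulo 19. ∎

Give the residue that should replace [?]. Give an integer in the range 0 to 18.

Multiply the listed residues: 17 · 6 · 5 · 15 = 102 → 510 → 7650.
Reducing modulo 19: 7650 = 402·19 + 12, so 15^57 ≡ 12.

12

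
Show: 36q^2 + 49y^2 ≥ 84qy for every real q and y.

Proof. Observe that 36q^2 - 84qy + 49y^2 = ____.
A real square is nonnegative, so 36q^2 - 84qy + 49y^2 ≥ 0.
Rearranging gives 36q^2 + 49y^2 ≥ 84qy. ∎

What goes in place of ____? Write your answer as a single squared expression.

36q^2 - 84qy + 49y^2 is a perfect-square trinomial: the outer terms are (6q)^2 and (7y)^2, and the cross term is -2·6q·7y.
So 36q^2 - 84qy + 49y^2 = (6q - 7y)^2 ≥ 0.

(6q - 7y)^2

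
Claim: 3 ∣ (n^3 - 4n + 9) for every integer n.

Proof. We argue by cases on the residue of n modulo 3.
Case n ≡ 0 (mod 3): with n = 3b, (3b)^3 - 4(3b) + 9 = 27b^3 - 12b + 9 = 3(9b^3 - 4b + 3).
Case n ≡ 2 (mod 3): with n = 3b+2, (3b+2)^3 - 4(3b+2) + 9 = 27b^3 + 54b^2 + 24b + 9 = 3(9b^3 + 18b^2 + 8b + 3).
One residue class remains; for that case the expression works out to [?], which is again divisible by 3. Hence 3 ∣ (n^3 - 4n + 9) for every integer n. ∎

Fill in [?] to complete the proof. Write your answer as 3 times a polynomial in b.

3(9b^3 + 9b^2 - b + 2)

Only n ≡ 1 (mod 3) is unaccounted for. Put n = 3b+1:
(3b+1)^3 - 4(3b+1) + 9 expands to 27b^3 + 27b^2 - 3b + 6,
and factoring out 3 leaves 3(9b^3 + 9b^2 - b + 2).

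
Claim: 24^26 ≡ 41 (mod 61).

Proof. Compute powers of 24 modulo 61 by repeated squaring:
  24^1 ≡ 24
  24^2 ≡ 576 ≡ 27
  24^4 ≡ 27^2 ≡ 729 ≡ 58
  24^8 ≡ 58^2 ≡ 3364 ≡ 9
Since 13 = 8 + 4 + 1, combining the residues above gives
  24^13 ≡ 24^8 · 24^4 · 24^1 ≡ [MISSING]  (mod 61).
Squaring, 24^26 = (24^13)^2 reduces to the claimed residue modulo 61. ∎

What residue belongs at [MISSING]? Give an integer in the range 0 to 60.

Multiply the listed residues: 9 · 58 · 24 = 522 → 12528.
Reducing modulo 61: 12528 = 205·61 + 23, so 24^13 ≡ 23.

23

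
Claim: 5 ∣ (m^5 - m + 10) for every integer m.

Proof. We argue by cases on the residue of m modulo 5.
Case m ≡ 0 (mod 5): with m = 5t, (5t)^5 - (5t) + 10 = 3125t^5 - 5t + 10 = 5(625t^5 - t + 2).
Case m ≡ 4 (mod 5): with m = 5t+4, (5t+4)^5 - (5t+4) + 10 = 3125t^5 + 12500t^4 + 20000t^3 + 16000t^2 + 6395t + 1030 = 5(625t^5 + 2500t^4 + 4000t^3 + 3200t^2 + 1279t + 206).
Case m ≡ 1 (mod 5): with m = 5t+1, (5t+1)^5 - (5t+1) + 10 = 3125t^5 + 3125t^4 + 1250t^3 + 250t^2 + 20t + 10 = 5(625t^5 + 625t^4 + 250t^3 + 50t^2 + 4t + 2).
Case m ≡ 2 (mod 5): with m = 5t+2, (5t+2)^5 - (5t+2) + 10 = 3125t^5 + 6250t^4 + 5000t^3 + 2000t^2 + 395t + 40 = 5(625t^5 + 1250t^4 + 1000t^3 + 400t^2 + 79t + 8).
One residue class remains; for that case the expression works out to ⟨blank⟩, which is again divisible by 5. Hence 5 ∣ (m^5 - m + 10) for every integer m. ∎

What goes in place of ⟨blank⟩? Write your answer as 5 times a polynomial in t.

5(625t^5 + 1875t^4 + 2250t^3 + 1350t^2 + 404t + 50)

Only m ≡ 3 (mod 5) is unaccounted for. Put m = 5t+3:
(5t+3)^5 - (5t+3) + 10 expands to 3125t^5 + 9375t^4 + 11250t^3 + 6750t^2 + 2020t + 250,
and factoring out 5 leaves 5(625t^5 + 1875t^4 + 2250t^3 + 1350t^2 + 404t + 50).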